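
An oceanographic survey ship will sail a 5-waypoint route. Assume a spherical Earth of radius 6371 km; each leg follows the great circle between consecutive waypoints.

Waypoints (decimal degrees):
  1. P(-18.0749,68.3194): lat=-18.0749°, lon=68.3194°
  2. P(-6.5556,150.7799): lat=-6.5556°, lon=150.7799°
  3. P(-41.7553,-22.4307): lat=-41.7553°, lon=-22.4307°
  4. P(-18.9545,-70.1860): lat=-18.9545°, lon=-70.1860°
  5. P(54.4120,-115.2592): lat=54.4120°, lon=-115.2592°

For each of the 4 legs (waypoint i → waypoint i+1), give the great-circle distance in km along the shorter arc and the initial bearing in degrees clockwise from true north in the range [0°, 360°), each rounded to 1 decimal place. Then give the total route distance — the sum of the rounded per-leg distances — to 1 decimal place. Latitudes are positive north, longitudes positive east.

Leg 1: φ1=-0.3154665, φ2=-0.1144168, Δφ=0.2010497, Δλ=1.4392072 rad; a=sin²(Δφ/2)+cosφ1·cosφ2·sin²(Δλ/2)=0.4203296597; c=2·atan2(√a, √(1-a))=1.410773562; dist=6371·c=8988.038 ≈ 8988.0 km; running total=8988.0 km
Leg 1 bearing: y=sinΔλ·cosφ2=0.98487270, x=cosφ1·sinφ2-sinφ1·cosφ2·cosΔλ=-0.06809043; θ=atan2(y, x)=93.9549° ≈ 94.0°
Leg 2: φ1=-0.1144168, φ2=-0.7287675, Δφ=-0.6143507, Δλ=-3.0230953 rad; a=sin²(Δφ/2)+cosφ1·cosφ2·sin²(Δλ/2)=0.8299455670; c=2·atan2(√a, √(1-a))=2.291470187; dist=6371·c=14598.957 ≈ 14599.0 km; running total=23587.0 km
Leg 2 bearing: y=sinΔλ·cosφ2=-0.08819182, x=cosφ1·sinφ2-sinφ1·cosφ2·cosΔλ=-0.74616747; θ=atan2(y, x)=-173.2593° <0 so +360° → 186.7407° ≈ 186.7°
Leg 3: φ1=-0.7287675, φ2=-0.3308184, Δφ=0.3979490, Δλ=-0.8334872 rad; a=sin²(Δφ/2)+cosφ1·cosφ2·sin²(Δλ/2)=0.1546753500; c=2·atan2(√a, √(1-a))=0.808409831; dist=6371·c=5150.379 ≈ 5150.4 km; running total=28737.4 km
Leg 3 bearing: y=sinΔλ·cosφ2=-0.70013997, x=cosφ1·sinφ2-sinφ1·cosφ2·cosΔλ=0.18112861; θ=atan2(y, x)=-75.4954° <0 so +360° → 284.5046° ≈ 284.5°
Leg 4: φ1=-0.3308184, φ2=0.9496686, Δφ=1.2804870, Δλ=-0.7866757 rad; a=sin²(Δφ/2)+cosφ1·cosφ2·sin²(Δλ/2)=0.4377282755; c=2·atan2(√a, √(1-a))=1.445928642; dist=6371·c=9212.011 ≈ 9212.0 km; running total=37949.4 km
Leg 4 bearing: y=sinΔλ·cosφ2=-0.41202807, x=cosφ1·sinφ2-sinφ1·cosφ2·cosΔλ=0.90261941; θ=atan2(y, x)=-24.5358° <0 so +360° → 335.4642° ≈ 335.5°

Leg 1: dist=8988.0 km, bearing=94.0°
Leg 2: dist=14599.0 km, bearing=186.7°
Leg 3: dist=5150.4 km, bearing=284.5°
Leg 4: dist=9212.0 km, bearing=335.5°
Total: 37949.4 km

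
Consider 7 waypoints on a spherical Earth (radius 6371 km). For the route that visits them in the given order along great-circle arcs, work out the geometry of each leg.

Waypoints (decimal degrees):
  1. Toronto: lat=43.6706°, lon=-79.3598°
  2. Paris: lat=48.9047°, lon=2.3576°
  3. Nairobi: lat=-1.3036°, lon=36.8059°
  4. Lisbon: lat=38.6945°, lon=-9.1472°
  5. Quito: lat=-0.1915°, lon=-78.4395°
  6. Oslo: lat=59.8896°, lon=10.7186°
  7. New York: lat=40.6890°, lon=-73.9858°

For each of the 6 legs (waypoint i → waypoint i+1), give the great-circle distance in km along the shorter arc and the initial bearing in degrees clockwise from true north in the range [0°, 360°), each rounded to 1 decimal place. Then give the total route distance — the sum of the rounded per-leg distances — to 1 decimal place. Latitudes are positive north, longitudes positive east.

Leg 1: φ1=0.7621958, φ2=0.8535480, Δφ=0.0913523, Δλ=1.4262377 rad; a=sin²(Δφ/2)+cosφ1·cosφ2·sin²(Δλ/2)=0.2055637822; c=2·atan2(√a, √(1-a))=0.941133306; dist=6371·c=5995.960 ≈ 5996.0 km; running total=5996.0 km
Leg 1 bearing: y=sinΔλ·cosφ2=0.65045737, x=cosφ1·sinφ2-sinφ1·cosφ2·cosΔλ=0.47972331; θ=atan2(y, x)=53.5906° ≈ 53.6°
Leg 2: φ1=0.8535480, φ2=-0.0227521, Δφ=-0.8763001, Δλ=0.6012363 rad; a=sin²(Δφ/2)+cosφ1·cosφ2·sin²(Δλ/2)=0.2376201311; c=2·atan2(√a, √(1-a))=1.018363485; dist=6371·c=6487.994 ≈ 6488.0 km; running total=12484.0 km
Leg 2 bearing: y=sinΔλ·cosφ2=0.56551596, x=cosφ1·sinφ2-sinφ1·cosφ2·cosΔλ=-0.63625381; θ=atan2(y, x)=138.3686° ≈ 138.4°
Leg 3: φ1=-0.0227521, φ2=0.6753464, Δφ=0.6980985, Δλ=-0.8020329 rad; a=sin²(Δφ/2)+cosφ1·cosφ2·sin²(Δλ/2)=0.2358647545; c=2·atan2(√a, √(1-a))=1.014233986; dist=6371·c=6461.685 ≈ 6461.7 km; running total=18945.7 km
Leg 3 bearing: y=sinΔλ·cosφ2=-0.56099384, x=cosφ1·sinφ2-sinφ1·cosφ2·cosΔλ=0.63735093; θ=atan2(y, x)=-41.3541° <0 so +360° → 318.6459° ≈ 318.6°
Leg 4: φ1=0.6753464, φ2=-0.0033423, Δφ=-0.6786887, Δλ=-1.2093788 rad; a=sin²(Δφ/2)+cosφ1·cosφ2·sin²(Δλ/2)=0.3630545962; c=2·atan2(√a, √(1-a))=1.293360107; dist=6371·c=8239.997 ≈ 8240.0 km; running total=27185.7 km
Leg 4 bearing: y=sinΔλ·cosφ2=-0.93539129, x=cosφ1·sinφ2-sinφ1·cosφ2·cosΔλ=-0.22366706; θ=atan2(y, x)=-103.4478° <0 so +360° → 256.5522° ≈ 256.6°
Leg 5: φ1=-0.0033423, φ2=1.0452707, Δφ=1.0486130, Δλ=1.5561024 rad; a=sin²(Δφ/2)+cosφ1·cosφ2·sin²(Δλ/2)=0.4977600638; c=2·atan2(√a, √(1-a))=1.566316439; dist=6371·c=9979.002 ≈ 9979.0 km; running total=37164.7 km
Leg 5 bearing: y=sinΔλ·cosφ2=0.50161361, x=cosφ1·sinφ2-sinφ1·cosφ2·cosΔλ=0.86508018; θ=atan2(y, x)=30.1071° ≈ 30.1°
Leg 6: φ1=1.0452707, φ2=0.7101570, Δφ=-0.3351137, Δλ=-1.4783707 rad; a=sin²(Δφ/2)+cosφ1·cosφ2·sin²(Δλ/2)=0.2004566342; c=2·atan2(√a, √(1-a))=0.928436316; dist=6371·c=5915.068 ≈ 5915.1 km; running total=43079.8 km
Leg 6 bearing: y=sinΔλ·cosφ2=-0.75502310, x=cosφ1·sinφ2-sinφ1·cosφ2·cosΔλ=0.26652430; θ=atan2(y, x)=-70.5569° <0 so +360° → 289.4431° ≈ 289.4°

Leg 1: dist=5996.0 km, bearing=53.6°
Leg 2: dist=6488.0 km, bearing=138.4°
Leg 3: dist=6461.7 km, bearing=318.6°
Leg 4: dist=8240.0 km, bearing=256.6°
Leg 5: dist=9979.0 km, bearing=30.1°
Leg 6: dist=5915.1 km, bearing=289.4°
Total: 43079.8 km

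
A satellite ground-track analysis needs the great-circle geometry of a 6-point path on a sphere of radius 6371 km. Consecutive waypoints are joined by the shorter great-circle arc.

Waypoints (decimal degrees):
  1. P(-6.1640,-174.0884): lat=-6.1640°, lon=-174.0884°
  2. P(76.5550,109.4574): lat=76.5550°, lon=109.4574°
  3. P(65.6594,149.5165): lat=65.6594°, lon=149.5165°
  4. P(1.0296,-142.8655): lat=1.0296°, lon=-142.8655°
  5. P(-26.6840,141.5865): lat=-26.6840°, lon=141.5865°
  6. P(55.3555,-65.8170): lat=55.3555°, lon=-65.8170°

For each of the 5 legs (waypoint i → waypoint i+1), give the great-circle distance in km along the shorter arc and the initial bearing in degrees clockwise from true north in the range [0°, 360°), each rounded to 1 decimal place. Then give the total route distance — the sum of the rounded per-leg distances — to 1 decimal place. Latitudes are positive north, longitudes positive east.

Leg 1: dist=10328.1 km, bearing=346.9°
Leg 2: dist=1819.6 km, bearing=109.7°
Leg 3: dist=8897.9 km, bearing=110.2°
Leg 4: dist=8627.8 km, bearing=242.4°
Leg 5: dist=16137.0 km, bearing=27.2°
Total: 45810.4 km

Leg 1: φ1=-0.1075821, φ2=1.3361368, Δφ=1.4437189, Δλ=4.9488078 rad; a=sin²(Δφ/2)+cosφ1·cosφ2·sin²(Δλ/2)=0.5251436315; c=2·atan2(√a, √(1-a))=1.621104808; dist=6371·c=10328.059 ≈ 10328.1 km; running total=10328.1 km
Leg 1 bearing: y=sinΔλ·cosφ2=-0.22604407, x=cosφ1·sinφ2-sinφ1·cosφ2·cosΔλ=0.97281821; θ=atan2(y, x)=-13.0811° <0 so +360° → 346.9189° ≈ 346.9°
Leg 2: φ1=1.3361368, φ2=1.1459727, Δφ=-0.1901641, Δλ=0.6991632 rad; a=sin²(Δφ/2)+cosφ1·cosφ2·sin²(Δλ/2)=0.0202554000; c=2·atan2(√a, √(1-a))=0.285612726; dist=6371·c=1819.639 ≈ 1819.6 km; running total=12147.7 km
Leg 2 bearing: y=sinΔλ·cosφ2=0.26525693, x=cosφ1·sinφ2-sinφ1·cosφ2·cosΔλ=-0.09496967; θ=atan2(y, x)=109.6988° ≈ 109.7°
Leg 3: φ1=1.1459727, φ2=0.0179699, Δφ=-1.1280028, Δλ=-5.1030286 rad; a=sin²(Δφ/2)+cosφ1·cosφ2·sin²(Δλ/2)=0.4133556773; c=2·atan2(√a, √(1-a))=1.396628469; dist=6371·c=8897.920 ≈ 8897.9 km; running total=21045.6 km
Leg 3 bearing: y=sinΔλ·cosφ2=0.92451641, x=cosφ1·sinφ2-sinφ1·cosφ2·cosΔλ=-0.33947083; θ=atan2(y, x)=110.1626° ≈ 110.2°
Leg 4: φ1=0.0179699, φ2=-0.4657237, Δφ=-0.4836936, Δλ=4.9646240 rad; a=sin²(Δφ/2)+cosφ1·cosφ2·sin²(Δλ/2)=0.3925581688; c=2·atan2(√a, √(1-a))=1.354223619; dist=6371·c=8627.759 ≈ 8627.8 km; running total=29673.4 km
Leg 4 bearing: y=sinΔλ·cosφ2=-0.86522396, x=cosφ1·sinφ2-sinφ1·cosφ2·cosΔλ=-0.45300388; θ=atan2(y, x)=-117.6351° <0 so +360° → 242.3649° ≈ 242.4°
Leg 5: φ1=-0.4657237, φ2=0.9661357, Δφ=1.4318594, Δλ=-3.6198740 rad; a=sin²(Δφ/2)+cosφ1·cosφ2·sin²(Δλ/2)=0.9101939289; c=2·atan2(√a, √(1-a))=2.532885317; dist=6371·c=16137.012 ≈ 16137.0 km; running total=45810.4 km
Leg 5 bearing: y=sinΔλ·cosφ2=0.26164653, x=cosφ1·sinφ2-sinφ1·cosφ2·cosΔλ=0.50843373; θ=atan2(y, x)=27.2309° ≈ 27.2°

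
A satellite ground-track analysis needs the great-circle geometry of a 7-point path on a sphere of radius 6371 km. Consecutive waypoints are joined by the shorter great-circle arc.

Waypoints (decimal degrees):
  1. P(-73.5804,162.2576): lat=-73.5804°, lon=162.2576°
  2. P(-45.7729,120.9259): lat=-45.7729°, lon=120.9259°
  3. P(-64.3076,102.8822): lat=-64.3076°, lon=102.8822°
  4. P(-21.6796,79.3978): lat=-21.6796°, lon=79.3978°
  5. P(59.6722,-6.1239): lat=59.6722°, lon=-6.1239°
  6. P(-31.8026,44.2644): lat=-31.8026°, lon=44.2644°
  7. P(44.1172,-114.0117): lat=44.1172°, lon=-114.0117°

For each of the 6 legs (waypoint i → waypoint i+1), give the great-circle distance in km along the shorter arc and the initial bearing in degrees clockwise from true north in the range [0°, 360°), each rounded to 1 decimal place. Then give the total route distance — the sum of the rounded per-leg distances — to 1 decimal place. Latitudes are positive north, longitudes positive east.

Leg 1: dist=3707.4 km, bearing=303.1°
Leg 2: dist=2340.8 km, bearing=202.0°
Leg 3: dist=5046.1 km, bearing=328.7°
Leg 4: dist=11830.4 km, bearing=328.3°
Leg 5: dist=11168.8 km, bearing=138.3°
Leg 6: dist=17681.4 km, bearing=312.1°
Total: 51774.9 km

Leg 1: φ1=-1.2842202, φ2=-0.7988878, Δφ=0.4853324, Δλ=-0.7213743 rad; a=sin²(Δφ/2)+cosφ1·cosφ2·sin²(Δλ/2)=0.0822968317; c=2·atan2(√a, √(1-a))=0.581924669; dist=6371·c=3707.442 ≈ 3707.4 km; running total=3707.4 km
Leg 1 bearing: y=sinΔλ·cosφ2=-0.46064373, x=cosφ1·sinφ2-sinφ1·cosφ2·cosΔλ=0.29983931; θ=atan2(y, x)=-56.9393° <0 so +360° → 303.0607° ≈ 303.1°
Leg 2: φ1=-0.7988878, φ2=-1.1223794, Δφ=-0.3234915, Δλ=-0.3149220 rad; a=sin²(Δφ/2)+cosφ1·cosφ2·sin²(Δλ/2)=0.0333701691; c=2·atan2(√a, √(1-a))=0.367413173; dist=6371·c=2340.789 ≈ 2340.8 km; running total=6048.2 km
Leg 2 bearing: y=sinΔλ·cosφ2=-0.13428553, x=cosφ1·sinφ2-sinφ1·cosφ2·cosΔλ=-0.33315732; θ=atan2(y, x)=-158.0471° <0 so +360° → 201.9529° ≈ 202.0°
Leg 3: φ1=-1.1223794, φ2=-0.3783804, Δφ=0.7439990, Δλ=-0.4098801 rad; a=sin²(Δφ/2)+cosφ1·cosφ2·sin²(Δλ/2)=0.1488021486; c=2·atan2(√a, √(1-a))=0.792038635; dist=6371·c=5046.078 ≈ 5046.1 km; running total=11094.3 km
Leg 3 bearing: y=sinΔλ·cosφ2=-0.37031118, x=cosφ1·sinφ2-sinφ1·cosφ2·cosΔλ=0.60787327; θ=atan2(y, x)=-31.3494° <0 so +360° → 328.6506° ≈ 328.7°
Leg 4: φ1=-0.3783804, φ2=1.0414764, Δφ=1.4198568, Δλ=-1.4926352 rad; a=sin²(Δφ/2)+cosφ1·cosφ2·sin²(Δλ/2)=0.6411117513; c=2·atan2(√a, √(1-a))=1.856907369; dist=6371·c=11830.357 ≈ 11830.4 km; running total=22924.7 km
Leg 4 bearing: y=sinΔλ·cosφ2=-0.50340487, x=cosφ1·sinφ2-sinφ1·cosφ2·cosΔλ=0.81665992; θ=atan2(y, x)=-31.6505° <0 so +360° → 328.3495° ≈ 328.3°
Leg 5: φ1=1.0414764, φ2=-0.5550601, Δφ=-1.5965364, Δλ=0.8794417 rad; a=sin²(Δφ/2)+cosφ1·cosφ2·sin²(Δλ/2)=0.5906324968; c=2·atan2(√a, √(1-a))=1.753068928; dist=6371·c=11168.802 ≈ 11168.8 km; running total=34093.5 km
Leg 5 bearing: y=sinΔλ·cosφ2=0.65472451, x=cosφ1·sinφ2-sinφ1·cosφ2·cosΔλ=-0.73381116; θ=atan2(y, x)=138.2599° ≈ 138.3°
Leg 6: φ1=-0.5550601, φ2=0.7699904, Δφ=1.3250505, Δλ=-2.7624391 rad; a=sin²(Δφ/2)+cosφ1·cosφ2·sin²(Δλ/2)=0.9668291843; c=2·atan2(√a, √(1-a))=2.775291064; dist=6371·c=17681.379 ≈ 17681.4 km; running total=51774.9 km
Leg 6 bearing: y=sinΔλ·cosφ2=-0.26572584, x=cosφ1·sinφ2-sinφ1·cosφ2·cosΔλ=0.24014960; θ=atan2(y, x)=-47.8943° <0 so +360° → 312.1057° ≈ 312.1°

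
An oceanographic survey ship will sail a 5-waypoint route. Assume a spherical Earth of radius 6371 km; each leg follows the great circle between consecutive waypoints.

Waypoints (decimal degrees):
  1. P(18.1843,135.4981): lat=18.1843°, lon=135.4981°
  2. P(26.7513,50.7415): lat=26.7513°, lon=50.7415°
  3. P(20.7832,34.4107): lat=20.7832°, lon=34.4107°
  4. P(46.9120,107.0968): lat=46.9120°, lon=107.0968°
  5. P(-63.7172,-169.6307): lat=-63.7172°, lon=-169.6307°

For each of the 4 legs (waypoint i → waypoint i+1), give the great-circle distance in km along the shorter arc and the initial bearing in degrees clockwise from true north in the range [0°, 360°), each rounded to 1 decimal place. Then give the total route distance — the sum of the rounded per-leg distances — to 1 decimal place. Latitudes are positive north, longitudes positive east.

Leg 1: dist=8607.4 km, bearing=294.3°
Leg 2: dist=1787.5 km, bearing=251.7°
Leg 3: dist=7039.4 km, bearing=46.9°
Leg 4: dist=14263.0 km, bearing=145.9°
Total: 31697.3 km

Leg 1: φ1=0.3173759, φ2=0.4668983, Δφ=0.1495224, Δλ=-1.4792817 rad; a=sin²(Δφ/2)+cosφ1·cosφ2·sin²(Δλ/2)=0.3909996581; c=2·atan2(√a, √(1-a))=1.351030914; dist=6371·c=8607.418 ≈ 8607.4 km; running total=8607.4 km
Leg 1 bearing: y=sinΔλ·cosφ2=-0.88923207, x=cosφ1·sinφ2-sinφ1·cosφ2·cosΔλ=0.40217164; θ=atan2(y, x)=-65.6643° <0 so +360° → 294.3357° ≈ 294.3°
Leg 2: φ1=0.4668983, φ2=0.3627353, Δφ=-0.1041630, Δλ=-0.2850262 rad; a=sin²(Δφ/2)+cosφ1·cosφ2·sin²(Δλ/2)=0.0195516069; c=2·atan2(√a, √(1-a))=0.280573515; dist=6371·c=1787.534 ≈ 1787.5 km; running total=10394.9 km
Leg 2 bearing: y=sinΔλ·cosφ2=-0.26288600, x=cosφ1·sinφ2-sinφ1·cosφ2·cosΔλ=-0.08699607; θ=atan2(y, x)=-108.3108° <0 so +360° → 251.6892° ≈ 251.7°
Leg 3: φ1=0.3627353, φ2=0.8187689, Δφ=0.4560336, Δλ=1.2686118 rad; a=sin²(Δφ/2)+cosφ1·cosφ2·sin²(Δλ/2)=0.2753956676; c=2·atan2(√a, √(1-a))=1.104916915; dist=6371·c=7039.426 ≈ 7039.4 km; running total=17434.3 km
Leg 3 bearing: y=sinΔλ·cosφ2=0.65216769, x=cosφ1·sinφ2-sinφ1·cosφ2·cosΔλ=0.61064628; θ=atan2(y, x)=46.8832° ≈ 46.9°
Leg 4: φ1=0.8187689, φ2=-1.1120749, Δφ=-1.9308438, Δλ=-4.8298060 rad; a=sin²(Δφ/2)+cosφ1·cosφ2·sin²(Δλ/2)=0.8096851762; c=2·atan2(√a, √(1-a))=2.238736778; dist=6371·c=14262.992 ≈ 14263.0 km; running total=31697.3 km
Leg 4 bearing: y=sinΔλ·cosφ2=0.43975315, x=cosφ1·sinφ2-sinφ1·cosφ2·cosΔλ=-0.65038260; θ=atan2(y, x)=145.9356° ≈ 145.9°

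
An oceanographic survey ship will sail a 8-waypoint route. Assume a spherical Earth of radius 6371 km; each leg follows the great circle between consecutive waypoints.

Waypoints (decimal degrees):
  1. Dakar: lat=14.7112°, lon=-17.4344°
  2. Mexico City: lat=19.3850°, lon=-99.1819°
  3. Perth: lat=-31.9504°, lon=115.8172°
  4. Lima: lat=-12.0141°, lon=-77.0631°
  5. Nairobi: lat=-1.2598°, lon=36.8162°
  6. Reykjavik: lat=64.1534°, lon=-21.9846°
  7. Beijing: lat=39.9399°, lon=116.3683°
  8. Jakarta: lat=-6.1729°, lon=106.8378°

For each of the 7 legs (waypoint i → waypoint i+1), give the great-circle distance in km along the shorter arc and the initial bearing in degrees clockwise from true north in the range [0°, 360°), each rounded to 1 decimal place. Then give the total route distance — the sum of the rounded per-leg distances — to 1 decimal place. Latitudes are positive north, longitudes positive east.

Leg 1: dist=8625.4 km, bearing=287.1°
Leg 2: dist=16260.4 km, bearing=241.1°
Leg 3: dist=14937.7 km, bearing=162.3°
Leg 4: dist=12568.8 km, bearing=96.6°
Leg 5: dist=8685.7 km, bearing=337.6°
Leg 6: dist=7878.5 km, bearing=32.6°
Leg 7: dist=5219.9 km, bearing=193.0°
Total: 74176.4 km

Leg 1: φ1=0.2567589, φ2=0.3383321, Δφ=0.0815732, Δλ=-1.4267630 rad; a=sin²(Δφ/2)+cosφ1·cosφ2·sin²(Δλ/2)=0.3923756528; c=2·atan2(√a, √(1-a))=1.353849840; dist=6371·c=8625.377 ≈ 8625.4 km; running total=8625.4 km
Leg 1 bearing: y=sinΔλ·cosφ2=-0.93354173, x=cosφ1·sinφ2-sinφ1·cosφ2·cosΔλ=0.28664932; θ=atan2(y, x)=-72.9306° <0 so +360° → 287.0694° ≈ 287.1°
Leg 2: φ1=0.3383321, φ2=-0.5576397, Δφ=-0.8959718, Δλ=3.7524422 rad; a=sin²(Δφ/2)+cosφ1·cosφ2·sin²(Δλ/2)=0.9156520205; c=2·atan2(√a, √(1-a))=2.552246077; dist=6371·c=16260.360 ≈ 16260.4 km; running total=24885.8 km
Leg 2 bearing: y=sinΔλ·cosφ2=-0.48667243, x=cosφ1·sinφ2-sinφ1·cosφ2·cosΔλ=-0.26848378; θ=atan2(y, x)=-118.8843° <0 so +360° → 241.1157° ≈ 241.1°
Leg 3: φ1=-0.5576397, φ2=-0.2096856, Δφ=0.3479541, Δλ=-3.3663963 rad; a=sin²(Δφ/2)+cosφ1·cosφ2·sin²(Δλ/2)=0.8494437522; c=2·atan2(√a, √(1-a))=2.344637205; dist=6371·c=14937.684 ≈ 14937.7 km; running total=39823.5 km
Leg 3 bearing: y=sinΔλ·cosφ2=0.21803231, x=cosφ1·sinφ2-sinφ1·cosφ2·cosΔλ=-0.68118879; θ=atan2(y, x)=162.2514° ≈ 162.3°
Leg 4: φ1=-0.2096856, φ2=-0.0219877, Δφ=0.1876979, Δλ=1.9875687 rad; a=sin²(Δφ/2)+cosφ1·cosφ2·sin²(Δλ/2)=0.6956361561; c=2·atan2(√a, √(1-a))=1.972810049; dist=6371·c=12568.773 ≈ 12568.8 km; running total=52392.3 km
Leg 4 bearing: y=sinΔλ·cosφ2=0.91417924, x=cosφ1·sinφ2-sinφ1·cosφ2·cosΔλ=-0.10574638; θ=atan2(y, x)=96.5983° ≈ 96.6°
Leg 5: φ1=-0.0219877, φ2=1.1196881, Δφ=1.1416757, Δλ=-1.0262676 rad; a=sin²(Δφ/2)+cosφ1·cosφ2·sin²(Δλ/2)=0.3970027984; c=2·atan2(√a, √(1-a))=1.363316531; dist=6371·c=8685.690 ≈ 8685.7 km; running total=61078.0 km
Leg 5 bearing: y=sinΔλ·cosφ2=-0.37291050, x=cosφ1·sinφ2-sinφ1·cosφ2·cosΔλ=0.90471215; θ=atan2(y, x)=-22.4008° <0 so +360° → 337.5992° ≈ 337.6°
Leg 6: φ1=1.1196881, φ2=0.6970828, Δφ=-0.4226053, Δλ=2.4147136 rad; a=sin²(Δφ/2)+cosφ1·cosφ2·sin²(Δλ/2)=0.3360073177; c=2·atan2(√a, √(1-a))=1.236626148; dist=6371·c=7878.545 ≈ 7878.5 km; running total=68956.5 km
Leg 6 bearing: y=sinΔλ·cosφ2=0.50951551, x=cosφ1·sinφ2-sinφ1·cosφ2·cosΔλ=0.79549956; θ=atan2(y, x)=32.6395° ≈ 32.6°
Leg 7: φ1=0.6970828, φ2=-0.1077374, Δφ=-0.8048202, Δλ=-0.1663386 rad; a=sin²(Δφ/2)+cosφ1·cosφ2·sin²(Δλ/2)=0.1586401767; c=2·atan2(√a, √(1-a))=0.819318060; dist=6371·c=5219.875 ≈ 5219.9 km; running total=74176.4 km
Leg 7 bearing: y=sinΔλ·cosφ2=-0.16461261, x=cosφ1·sinφ2-sinφ1·cosφ2·cosΔλ=-0.71189646; θ=atan2(y, x)=-166.9803° <0 so +360° → 193.0197° ≈ 193.0°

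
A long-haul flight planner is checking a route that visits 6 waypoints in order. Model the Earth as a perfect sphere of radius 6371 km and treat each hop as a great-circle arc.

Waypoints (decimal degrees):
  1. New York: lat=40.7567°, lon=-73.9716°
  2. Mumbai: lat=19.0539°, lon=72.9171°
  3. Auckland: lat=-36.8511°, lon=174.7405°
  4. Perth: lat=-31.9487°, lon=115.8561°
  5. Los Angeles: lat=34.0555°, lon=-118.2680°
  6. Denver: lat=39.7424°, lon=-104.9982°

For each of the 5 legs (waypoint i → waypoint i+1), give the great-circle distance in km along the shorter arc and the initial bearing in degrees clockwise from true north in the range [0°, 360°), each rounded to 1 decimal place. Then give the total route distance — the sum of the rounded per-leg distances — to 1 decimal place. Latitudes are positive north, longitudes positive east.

Leg 1: φ1=0.7113386, φ2=0.3325533, Δφ=-0.3787853, Δλ=2.5636914 rad; a=sin²(Δφ/2)+cosφ1·cosφ2·sin²(Δλ/2)=0.6932957918; c=2·atan2(√a, √(1-a))=1.967729286; dist=6371·c=12536.403 ≈ 12536.4 km; running total=12536.4 km
Leg 1 bearing: y=sinΔλ·cosφ2=0.51633822, x=cosφ1·sinφ2-sinφ1·cosφ2·cosΔλ=0.76416084; θ=atan2(y, x)=34.0466° ≈ 34.0°
Leg 2: φ1=0.3325533, φ2=-0.6431730, Δφ=-0.9757263, Δλ=1.7771536 rad; a=sin²(Δφ/2)+cosφ1·cosφ2·sin²(Δλ/2)=0.6753814400; c=2·atan2(√a, √(1-a))=1.929181945; dist=6371·c=12290.818 ≈ 12290.8 km; running total=24827.2 km
Leg 2 bearing: y=sinΔλ·cosφ2=0.78321966, x=cosφ1·sinφ2-sinφ1·cosφ2·cosΔλ=-0.51335403; θ=atan2(y, x)=123.2425° ≈ 123.2°
Leg 3: φ1=-0.6431730, φ2=-0.5576100, Δφ=0.0855630, Δλ=-1.0277267 rad; a=sin²(Δφ/2)+cosφ1·cosφ2·sin²(Δλ/2)=0.1658832531; c=2·atan2(√a, √(1-a))=0.838964570; dist=6371·c=5345.043 ≈ 5345.0 km; running total=30172.2 km
Leg 3 bearing: y=sinΔλ·cosφ2=-0.72644229, x=cosφ1·sinφ2-sinφ1·cosφ2·cosΔλ=-0.16045435; θ=atan2(y, x)=-102.4553° <0 so +360° → 257.5447° ≈ 257.5°
Leg 4: φ1=-0.5576100, φ2=0.5943806, Δφ=1.1519906, Δλ=-4.0862364 rad; a=sin²(Δφ/2)+cosφ1·cosφ2·sin²(Δλ/2)=0.8541527704; c=2·atan2(√a, √(1-a))=2.357891233; dist=6371·c=15022.125 ≈ 15022.1 km; running total=45194.3 km
Leg 4 bearing: y=sinΔλ·cosφ2=0.67132015, x=cosφ1·sinφ2-sinφ1·cosφ2·cosΔλ=0.21824875; θ=atan2(y, x)=71.9905° ≈ 72.0°
Leg 5: φ1=0.5943806, φ2=0.6936357, Δφ=0.0992551, Δλ=0.2316017 rad; a=sin²(Δφ/2)+cosφ1·cosφ2·sin²(Δλ/2)=0.0109655236; c=2·atan2(√a, √(1-a))=0.209817450; dist=6371·c=1336.747 ≈ 1336.7 km; running total=46531.0 km
Leg 5 bearing: y=sinΔλ·cosφ2=0.17649693, x=cosφ1·sinφ2-sinφ1·cosφ2·cosΔλ=0.11058914; θ=atan2(y, x)=57.9296° ≈ 57.9°

Leg 1: dist=12536.4 km, bearing=34.0°
Leg 2: dist=12290.8 km, bearing=123.2°
Leg 3: dist=5345.0 km, bearing=257.5°
Leg 4: dist=15022.1 km, bearing=72.0°
Leg 5: dist=1336.7 km, bearing=57.9°
Total: 46531.0 km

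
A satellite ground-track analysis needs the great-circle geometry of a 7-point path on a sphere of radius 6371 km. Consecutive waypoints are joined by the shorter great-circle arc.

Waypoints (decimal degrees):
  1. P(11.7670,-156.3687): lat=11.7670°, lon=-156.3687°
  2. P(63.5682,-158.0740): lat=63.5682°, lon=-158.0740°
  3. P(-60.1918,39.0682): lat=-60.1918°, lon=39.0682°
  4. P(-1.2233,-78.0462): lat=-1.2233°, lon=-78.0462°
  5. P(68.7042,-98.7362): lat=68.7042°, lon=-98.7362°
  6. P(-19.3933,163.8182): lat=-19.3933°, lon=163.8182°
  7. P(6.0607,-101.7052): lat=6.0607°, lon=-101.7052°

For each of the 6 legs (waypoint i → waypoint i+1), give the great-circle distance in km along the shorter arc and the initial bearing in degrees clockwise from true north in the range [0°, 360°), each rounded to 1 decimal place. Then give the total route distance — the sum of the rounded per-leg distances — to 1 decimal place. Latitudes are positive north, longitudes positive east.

Leg 1: φ1=0.2053729, φ2=1.1094744, Δφ=0.9041015, Δλ=-0.0297631 rad; a=sin²(Δφ/2)+cosφ1·cosφ2·sin²(Δλ/2)=0.1909005323; c=2·atan2(√a, √(1-a))=0.904347062; dist=6371·c=5761.595 ≈ 5761.6 km; running total=5761.6 km
Leg 1 bearing: y=sinΔλ·cosφ2=-0.01324656, x=cosφ1·sinφ2-sinφ1·cosφ2·cosΔλ=0.78591005; θ=atan2(y, x)=-0.9656° <0 so +360° → 359.0344° ≈ 359.0°
Leg 2: φ1=1.1094744, φ2=-1.0505451, Δφ=-2.1600195, Δλ=3.4407805 rad; a=sin²(Δφ/2)+cosφ1·cosφ2·sin²(Δλ/2)=0.9942171590; c=2·atan2(√a, √(1-a))=2.989355699; dist=6371·c=19045.185 ≈ 19045.2 km; running total=24806.8 km
Leg 2 bearing: y=sinΔλ·cosφ2=-0.14651680, x=cosφ1·sinφ2-sinφ1·cosφ2·cosΔλ=0.03912065; θ=atan2(y, x)=-75.0505° <0 so +360° → 284.9495° ≈ 284.9°
Leg 3: φ1=-1.0505451, φ2=-0.0213506, Δφ=1.0291945, Δλ=-2.0440319 rad; a=sin²(Δφ/2)+cosφ1·cosφ2·sin²(Δλ/2)=0.6039928529; c=2·atan2(√a, √(1-a))=1.780311506; dist=6371·c=11342.365 ≈ 11342.4 km; running total=36149.2 km
Leg 3 bearing: y=sinΔλ·cosφ2=-0.88989542, x=cosφ1·sinφ2-sinφ1·cosφ2·cosΔλ=-0.40599026; θ=atan2(y, x)=-114.5235° <0 so +360° → 245.4765° ≈ 245.5°
Leg 4: φ1=-0.0213506, φ2=1.1991145, Δφ=1.2204651, Δλ=-0.3611086 rad; a=sin²(Δφ/2)+cosφ1·cosφ2·sin²(Δλ/2)=0.3401044824; c=2·atan2(√a, √(1-a))=1.245287394; dist=6371·c=7933.726 ≈ 7933.7 km; running total=44082.9 km
Leg 4 bearing: y=sinΔλ·cosφ2=-0.12831673, x=cosφ1·sinφ2-sinφ1·cosφ2·cosΔλ=0.93875903; θ=atan2(y, x)=-7.7834° <0 so +360° → 352.2166° ≈ 352.2°
Leg 5: φ1=1.1991145, φ2=-0.3384769, Δφ=-1.5375914, Δλ=4.5824387 rad; a=sin²(Δφ/2)+cosφ1·cosφ2·sin²(Δλ/2)=0.6768851956; c=2·atan2(√a, √(1-a))=1.932395444; dist=6371·c=12311.291 ≈ 12311.3 km; running total=56394.2 km
Leg 5 bearing: y=sinΔλ·cosφ2=-0.93530824, x=cosφ1·sinφ2-sinφ1·cosφ2·cosΔλ=-0.00670913; θ=atan2(y, x)=-90.4110° <0 so +360° → 269.5890° ≈ 269.6°
Leg 6: φ1=-0.3384769, φ2=0.1057792, Δφ=0.4442561, Δλ=-4.6342576 rad; a=sin²(Δφ/2)+cosφ1·cosφ2·sin²(Δλ/2)=0.5541352380; c=2·atan2(√a, √(1-a))=1.679279460; dist=6371·c=10698.689 ≈ 10698.7 km; running total=67092.9 km
Leg 6 bearing: y=sinΔλ·cosφ2=0.99137694, x=cosφ1·sinφ2-sinφ1·cosφ2·cosΔλ=0.07381910; θ=atan2(y, x)=85.7415° ≈ 85.7°

Leg 1: dist=5761.6 km, bearing=359.0°
Leg 2: dist=19045.2 km, bearing=284.9°
Leg 3: dist=11342.4 km, bearing=245.5°
Leg 4: dist=7933.7 km, bearing=352.2°
Leg 5: dist=12311.3 km, bearing=269.6°
Leg 6: dist=10698.7 km, bearing=85.7°
Total: 67092.9 km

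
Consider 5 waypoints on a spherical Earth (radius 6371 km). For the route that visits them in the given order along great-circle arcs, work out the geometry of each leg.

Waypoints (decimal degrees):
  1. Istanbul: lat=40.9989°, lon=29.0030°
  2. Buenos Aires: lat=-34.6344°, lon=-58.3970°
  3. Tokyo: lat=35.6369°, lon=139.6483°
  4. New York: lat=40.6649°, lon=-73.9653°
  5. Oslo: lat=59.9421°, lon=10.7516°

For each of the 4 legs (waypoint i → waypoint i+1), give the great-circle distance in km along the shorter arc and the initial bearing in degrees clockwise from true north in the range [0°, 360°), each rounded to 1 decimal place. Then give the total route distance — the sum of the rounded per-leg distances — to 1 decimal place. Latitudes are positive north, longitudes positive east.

Leg 1: dist=12249.5 km, bearing=241.1°
Leg 2: dist=18372.7 km, bearing=279.1°
Leg 3: dist=10862.1 km, bearing=25.1°
Leg 4: dist=5915.9 km, bearing=38.5°
Total: 47400.2 km

Leg 1: φ1=0.7155658, φ2=-0.6044843, Δφ=-1.3200501, Δλ=-1.5254178 rad; a=sin²(Δφ/2)+cosφ1·cosφ2·sin²(Δλ/2)=0.6723426748; c=2·atan2(√a, √(1-a))=1.922699900; dist=6371·c=12249.521 ≈ 12249.5 km; running total=12249.5 km
Leg 1 bearing: y=sinΔλ·cosφ2=-0.82194828, x=cosφ1·sinφ2-sinφ1·cosφ2·cosΔλ=-0.45342368; θ=atan2(y, x)=-118.8831° <0 so +360° → 241.1169° ≈ 241.1°
Leg 2: φ1=-0.6044843, φ2=0.6219812, Δφ=1.2264656, Δλ=3.4565426 rad; a=sin²(Δφ/2)+cosφ1·cosφ2·sin²(Δλ/2)=0.9834772560; c=2·atan2(√a, √(1-a))=2.883797736; dist=6371·c=18372.675 ≈ 18372.7 km; running total=30622.2 km
Leg 2 bearing: y=sinΔλ·cosφ2=-0.25175709, x=cosφ1·sinφ2-sinφ1·cosφ2·cosΔλ=0.04021615; θ=atan2(y, x)=-80.9241° <0 so +360° → 279.0759° ≈ 279.1°
Leg 3: φ1=0.6219812, φ2=0.7097364, Δφ=0.0877552, Δλ=-3.7282606 rad; a=sin²(Δφ/2)+cosφ1·cosφ2·sin²(Δλ/2)=0.5668629751; c=2·atan2(√a, √(1-a))=1.704924081; dist=6371·c=10862.071 ≈ 10862.1 km; running total=41484.3 km
Leg 3 bearing: y=sinΔλ·cosφ2=0.41991608, x=cosφ1·sinφ2-sinφ1·cosφ2·cosΔλ=0.89765687; θ=atan2(y, x)=25.0698° ≈ 25.1°
Leg 4: φ1=0.7097364, φ2=1.0461870, Δφ=0.3364506, Δλ=1.4785888 rad; a=sin²(Δφ/2)+cosφ1·cosφ2·sin²(Δλ/2)=0.2005076332; c=2·atan2(√a, √(1-a))=0.928563698; dist=6371·c=5915.879 ≈ 5915.9 km; running total=47400.2 km
Leg 4 bearing: y=sinΔλ·cosφ2=0.49874714, x=cosφ1·sinφ2-sinφ1·cosφ2·cosΔλ=0.62647313; θ=atan2(y, x)=38.5240° ≈ 38.5°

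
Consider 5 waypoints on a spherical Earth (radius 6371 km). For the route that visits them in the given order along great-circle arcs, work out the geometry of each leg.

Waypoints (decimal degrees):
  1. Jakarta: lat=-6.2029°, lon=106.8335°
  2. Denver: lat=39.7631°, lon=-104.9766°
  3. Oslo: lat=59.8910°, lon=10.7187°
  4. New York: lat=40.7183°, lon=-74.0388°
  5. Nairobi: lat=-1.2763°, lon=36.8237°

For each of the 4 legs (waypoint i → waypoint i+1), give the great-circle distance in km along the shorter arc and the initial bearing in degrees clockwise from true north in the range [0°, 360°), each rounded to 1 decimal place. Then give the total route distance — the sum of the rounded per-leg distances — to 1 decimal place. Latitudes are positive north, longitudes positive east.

Leg 1: dist=15115.0 km, bearing=35.6°
Leg 2: dist=7482.0 km, bearing=29.3°
Leg 3: dist=5915.3 km, bearing=289.5°
Leg 4: dist=11844.7 km, bearing=77.0°
Total: 40357.0 km

Leg 1: φ1=-0.1082610, φ2=0.6939970, Δφ=0.8022580, Δλ=-3.6967836 rad; a=sin²(Δφ/2)+cosφ1·cosφ2·sin²(Δλ/2)=0.8592615779; c=2·atan2(√a, √(1-a))=2.372472891; dist=6371·c=15115.025 ≈ 15115.0 km; running total=15115.0 km
Leg 1 bearing: y=sinΔλ·cosφ2=0.40518377, x=cosφ1·sinφ2-sinφ1·cosφ2·cosΔλ=0.56528806; θ=atan2(y, x)=35.6320° ≈ 35.6°
Leg 2: φ1=0.6939970, φ2=1.0452951, Δφ=0.3512981, Δλ=2.0192639 rad; a=sin²(Δφ/2)+cosφ1·cosφ2·sin²(Δλ/2)=0.3069415431; c=2·atan2(√a, √(1-a))=1.174377998; dist=6371·c=7481.962 ≈ 7482.0 km; running total=22597.0 km
Leg 2 bearing: y=sinΔλ·cosφ2=0.45204009, x=cosφ1·sinφ2-sinφ1·cosφ2·cosΔλ=0.80409793; θ=atan2(y, x)=29.3434° ≈ 29.3°
Leg 3: φ1=1.0452951, φ2=0.7106684, Δφ=-0.3346267, Δλ=-1.4792974 rad; a=sin²(Δφ/2)+cosφ1·cosφ2·sin²(Δλ/2)=0.2004688546; c=2·atan2(√a, √(1-a))=0.928466840; dist=6371·c=5915.262 ≈ 5915.3 km; running total=28512.3 km
Leg 3 bearing: y=sinΔλ·cosφ2=-0.75475554, x=cosφ1·sinφ2-sinφ1·cosφ2·cosΔλ=0.26733584; θ=atan2(y, x)=-70.4958° <0 so +360° → 289.5042° ≈ 289.5°
Leg 4: φ1=0.7106684, φ2=-0.0222756, Δφ=-0.7329440, Δλ=1.9349156 rad; a=sin²(Δφ/2)+cosφ1·cosφ2·sin²(Δλ/2)=0.6421903331; c=2·atan2(√a, √(1-a))=1.859156686; dist=6371·c=11844.687 ≈ 11844.7 km; running total=40357.0 km
Leg 4 bearing: y=sinΔλ·cosφ2=0.93420593, x=cosφ1·sinφ2-sinφ1·cosφ2·cosΔλ=0.21537621; θ=atan2(y, x)=77.0176° ≈ 77.0°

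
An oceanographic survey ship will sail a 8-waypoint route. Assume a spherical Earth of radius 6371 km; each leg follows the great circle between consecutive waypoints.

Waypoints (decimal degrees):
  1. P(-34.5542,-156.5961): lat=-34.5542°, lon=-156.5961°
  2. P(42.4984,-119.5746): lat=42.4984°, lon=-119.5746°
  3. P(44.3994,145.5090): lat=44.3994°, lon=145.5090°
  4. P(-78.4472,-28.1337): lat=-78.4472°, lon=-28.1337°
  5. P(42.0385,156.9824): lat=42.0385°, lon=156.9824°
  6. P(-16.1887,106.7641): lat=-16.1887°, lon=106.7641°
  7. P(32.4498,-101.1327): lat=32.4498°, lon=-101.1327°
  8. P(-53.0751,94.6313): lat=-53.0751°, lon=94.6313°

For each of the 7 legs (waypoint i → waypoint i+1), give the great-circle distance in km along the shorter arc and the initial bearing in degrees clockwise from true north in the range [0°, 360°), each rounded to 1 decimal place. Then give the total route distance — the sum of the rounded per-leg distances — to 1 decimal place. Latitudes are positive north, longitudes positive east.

Leg 1: dist=9358.8 km, bearing=26.5°
Leg 2: dist=7193.2 km, bearing=308.1°
Leg 3: dist=16219.1 km, bearing=182.3°
Leg 4: dist=15960.3 km, bearing=186.4°
Leg 5: dist=8267.8 km, bearing=230.0°
Leg 6: dist=16676.6 km, bearing=52.1°
Leg 7: dist=17398.4 km, bearing=204.1°
Total: 91074.2 km

Leg 1: φ1=-0.6030846, φ2=0.7417370, Δφ=1.3448216, Δλ=0.6461471 rad; a=sin²(Δφ/2)+cosφ1·cosφ2·sin²(Δλ/2)=0.4491776178; c=2·atan2(√a, √(1-a))=1.468975717; dist=6371·c=9358.844 ≈ 9358.8 km; running total=9358.8 km
Leg 1 bearing: y=sinΔλ·cosφ2=0.44393686, x=cosφ1·sinφ2-sinφ1·cosφ2·cosΔλ=0.89027435; θ=atan2(y, x)=26.5032° ≈ 26.5°
Leg 2: φ1=0.7417370, φ2=0.7749157, Δφ=0.0331787, Δλ=4.6265816 rad; a=sin²(Δφ/2)+cosφ1·cosφ2·sin²(Δλ/2)=0.2862401028; c=2·atan2(√a, √(1-a))=1.129048908; dist=6371·c=7193.171 ≈ 7193.2 km; running total=16552.0 km
Leg 2 bearing: y=sinΔλ·cosφ2=-0.71185130, x=cosφ1·sinφ2-sinφ1·cosφ2·cosΔλ=0.55722039; θ=atan2(y, x)=-51.9470° <0 so +360° → 308.0530° ≈ 308.1°
Leg 3: φ1=0.7749157, φ2=-1.3691619, Δφ=-2.1440776, Δλ=-3.0306368 rad; a=sin²(Δφ/2)+cosφ1·cosφ2·sin²(Δλ/2)=0.9138454347; c=2·atan2(√a, √(1-a))=2.545776692; dist=6371·c=16219.143 ≈ 16219.1 km; running total=32771.1 km
Leg 3 bearing: y=sinΔλ·cosφ2=-0.02217565, x=cosφ1·sinφ2-sinφ1·cosφ2·cosΔλ=-0.56074599; θ=atan2(y, x)=-177.7353° <0 so +360° → 182.2647° ≈ 182.3°
Leg 4: φ1=-1.3691619, φ2=0.7337102, Δφ=2.1028722, Δλ=3.2308854 rad; a=sin²(Δφ/2)+cosφ1·cosφ2·sin²(Δλ/2)=0.9021055536; c=2·atan2(√a, √(1-a))=2.505143266; dist=6371·c=15960.268 ≈ 15960.3 km; running total=48731.4 km
Leg 4 bearing: y=sinΔλ·cosφ2=-0.06622922, x=cosφ1·sinφ2-sinφ1·cosφ2·cosΔλ=-0.59064218; θ=atan2(y, x)=-173.6021° <0 so +360° → 186.3979° ≈ 186.4°
Leg 5: φ1=0.7337102, φ2=-0.2825461, Δφ=-1.0162564, Δλ=-0.8764747 rad; a=sin²(Δφ/2)+cosφ1·cosφ2·sin²(Δλ/2)=0.3651565838; c=2·atan2(√a, √(1-a))=1.297728528; dist=6371·c=8267.828 ≈ 8267.8 km; running total=56999.2 km
Leg 5 bearing: y=sinΔλ·cosφ2=-0.73801638, x=cosφ1·sinφ2-sinφ1·cosφ2·cosΔλ=-0.61854736; θ=atan2(y, x)=-129.9671° <0 so +360° → 230.0329° ≈ 230.0°
Leg 6: φ1=-0.2825461, φ2=0.5663559, Δφ=0.8489020, Δλ=-3.6284837 rad; a=sin²(Δφ/2)+cosφ1·cosφ2·sin²(Δλ/2)=0.9329101387; c=2·atan2(√a, √(1-a))=2.617583771; dist=6371·c=16676.626 ≈ 16676.6 km; running total=73675.8 km
Leg 6 bearing: y=sinΔλ·cosφ2=0.39482648, x=cosφ1·sinφ2-sinφ1·cosφ2·cosΔλ=0.30735533; θ=atan2(y, x)=52.1008° ≈ 52.1°
Leg 7: φ1=0.5663559, φ2=-0.9263352, Δφ=-1.4926911, Δλ=3.4167264 rad; a=sin²(Δφ/2)+cosφ1·cosφ2·sin²(Δλ/2)=0.9584182818; c=2·atan2(√a, √(1-a))=2.730880110; dist=6371·c=17398.437 ≈ 17398.4 km; running total=91074.2 km
Leg 7 bearing: y=sinΔλ·cosφ2=-0.16321393, x=cosφ1·sinφ2-sinφ1·cosφ2·cosΔλ=-0.36437882; θ=atan2(y, x)=-155.8713° <0 so +360° → 204.1287° ≈ 204.1°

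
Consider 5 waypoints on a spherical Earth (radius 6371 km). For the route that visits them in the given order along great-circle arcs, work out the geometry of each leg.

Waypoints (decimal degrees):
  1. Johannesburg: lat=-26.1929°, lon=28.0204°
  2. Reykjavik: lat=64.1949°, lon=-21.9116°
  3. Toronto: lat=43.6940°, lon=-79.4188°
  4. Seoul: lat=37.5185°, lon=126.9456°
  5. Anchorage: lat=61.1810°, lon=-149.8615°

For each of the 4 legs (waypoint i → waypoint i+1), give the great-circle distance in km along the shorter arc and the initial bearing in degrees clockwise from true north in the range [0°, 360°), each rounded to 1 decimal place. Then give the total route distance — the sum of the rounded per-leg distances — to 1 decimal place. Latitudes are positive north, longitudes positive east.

Leg 1: dist=10940.7 km, bearing=340.3°
Leg 2: dist=4194.4 km, bearing=265.4°
Leg 3: dist=10601.7 km, bearing=339.3°
Leg 4: dist=6074.2 km, bearing=35.9°
Total: 31811.0 km

Leg 1: φ1=-0.4571523, φ2=1.1204124, Δφ=1.5775647, Δλ=-0.8714778 rad; a=sin²(Δφ/2)+cosφ1·cosφ2·sin²(Δλ/2)=0.5729721411; c=2·atan2(√a, √(1-a))=1.717263734; dist=6371·c=10940.687 ≈ 10940.7 km; running total=10940.7 km
Leg 1 bearing: y=sinΔλ·cosφ2=-0.33313543, x=cosφ1·sinφ2-sinφ1·cosφ2·cosΔλ=0.93151546; θ=atan2(y, x)=-19.6784° <0 so +360° → 340.3216° ≈ 340.3°
Leg 2: φ1=1.1204124, φ2=0.7626042, Δφ=-0.3578082, Δλ=-1.0036900 rad; a=sin²(Δφ/2)+cosφ1·cosφ2·sin²(Δλ/2)=0.1045001655; c=2·atan2(√a, √(1-a))=0.658355115; dist=6371·c=4194.380 ≈ 4194.4 km; running total=15135.1 km
Leg 2 bearing: y=sinΔλ·cosφ2=-0.60985414, x=cosφ1·sinφ2-sinφ1·cosφ2·cosΔλ=-0.04896383; θ=atan2(y, x)=-94.5903° <0 so +360° → 265.4097° ≈ 265.4°
Leg 3: φ1=0.7626042, φ2=0.6548214, Δφ=-0.1077828, Δλ=3.6017382 rad; a=sin²(Δφ/2)+cosφ1·cosφ2·sin²(Δλ/2)=0.5465604855; c=2·atan2(√a, √(1-a))=1.664052409; dist=6371·c=10601.678 ≈ 10601.7 km; running total=25736.8 km
Leg 3 bearing: y=sinΔλ·cosφ2=-0.35222390, x=cosφ1·sinφ2-sinφ1·cosφ2·cosΔλ=0.93127161; θ=atan2(y, x)=-20.7175° <0 so +360° → 339.2825° ≈ 339.3°
Leg 4: φ1=0.6548214, φ2=1.0678099, Δφ=0.4129885, Δλ=-4.8311953 rad; a=sin²(Δφ/2)+cosφ1·cosφ2·sin²(Δλ/2)=0.2105469736; c=2·atan2(√a, √(1-a))=0.953409894; dist=6371·c=6074.174 ≈ 6074.2 km; running total=31811.0 km
Leg 4 bearing: y=sinΔλ·cosφ2=0.47864623, x=cosφ1·sinφ2-sinφ1·cosφ2·cosΔλ=0.66012542; θ=atan2(y, x)=35.9453° ≈ 35.9°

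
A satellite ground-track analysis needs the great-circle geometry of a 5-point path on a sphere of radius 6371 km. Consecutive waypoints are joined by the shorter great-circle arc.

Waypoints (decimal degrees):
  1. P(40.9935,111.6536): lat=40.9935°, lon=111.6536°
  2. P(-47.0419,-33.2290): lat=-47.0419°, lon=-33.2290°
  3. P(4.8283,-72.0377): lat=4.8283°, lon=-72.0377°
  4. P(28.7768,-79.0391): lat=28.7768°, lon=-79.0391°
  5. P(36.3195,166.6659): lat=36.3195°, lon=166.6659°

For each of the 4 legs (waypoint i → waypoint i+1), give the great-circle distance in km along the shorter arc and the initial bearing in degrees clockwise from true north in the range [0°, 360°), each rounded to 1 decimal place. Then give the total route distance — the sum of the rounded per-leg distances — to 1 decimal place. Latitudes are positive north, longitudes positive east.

Leg 1: φ1=0.7154715, φ2=-0.8210360, Δφ=-1.5365076, Δλ=-2.5286784 rad; a=sin²(Δφ/2)+cosφ1·cosφ2·sin²(Δλ/2)=0.9504036617; c=2·atan2(√a, √(1-a))=2.692421525; dist=6371·c=17153.418 ≈ 17153.4 km; running total=17153.4 km
Leg 1 bearing: y=sinΔλ·cosφ2=-0.39201430, x=cosφ1·sinφ2-sinφ1·cosφ2·cosΔλ=-0.18673766; θ=atan2(y, x)=-115.4710° <0 so +360° → 244.5290° ≈ 244.5°
Leg 2: φ1=-0.8210360, φ2=0.0842697, Δφ=0.9053058, Δλ=-0.6773396 rad; a=sin²(Δφ/2)+cosφ1·cosφ2·sin²(Δλ/2)=0.2662295034; c=2·atan2(√a, √(1-a))=1.084289374; dist=6371·c=6908.008 ≈ 6908.0 km; running total=24061.4 km
Leg 2 bearing: y=sinΔλ·cosφ2=-0.62449816, x=cosφ1·sinφ2-sinφ1·cosφ2·cosΔλ=0.62562566; θ=atan2(y, x)=-44.9483° <0 so +360° → 315.0517° ≈ 315.1°
Leg 3: φ1=0.0842697, φ2=0.5022499, Δφ=0.4179802, Δλ=-0.1221975 rad; a=sin²(Δφ/2)+cosφ1·cosφ2·sin²(Δλ/2)=0.0463010230; c=2·atan2(√a, √(1-a))=0.433745581; dist=6371·c=2763.393 ≈ 2763.4 km; running total=26824.8 km
Leg 3 bearing: y=sinΔλ·cosφ2=-0.10683994, x=cosφ1·sinφ2-sinφ1·cosφ2·cosΔλ=0.40646547; θ=atan2(y, x)=-14.7271° <0 so +360° → 345.2729° ≈ 345.3°
Leg 4: φ1=0.5022499, φ2=0.6338949, Δφ=0.1316449, Δλ=4.2883612 rad; a=sin²(Δφ/2)+cosφ1·cosφ2·sin²(Δλ/2)=0.5027186937; c=2·atan2(√a, √(1-a))=1.576233741; dist=6371·c=10042.185 ≈ 10042.2 km; running total=36867.0 km
Leg 4 bearing: y=sinΔλ·cosφ2=-0.73437093, x=cosφ1·sinφ2-sinφ1·cosφ2·cosΔλ=0.67872658; θ=atan2(y, x)=-47.2550° <0 so +360° → 312.7450° ≈ 312.7°

Leg 1: dist=17153.4 km, bearing=244.5°
Leg 2: dist=6908.0 km, bearing=315.1°
Leg 3: dist=2763.4 km, bearing=345.3°
Leg 4: dist=10042.2 km, bearing=312.7°
Total: 36867.0 km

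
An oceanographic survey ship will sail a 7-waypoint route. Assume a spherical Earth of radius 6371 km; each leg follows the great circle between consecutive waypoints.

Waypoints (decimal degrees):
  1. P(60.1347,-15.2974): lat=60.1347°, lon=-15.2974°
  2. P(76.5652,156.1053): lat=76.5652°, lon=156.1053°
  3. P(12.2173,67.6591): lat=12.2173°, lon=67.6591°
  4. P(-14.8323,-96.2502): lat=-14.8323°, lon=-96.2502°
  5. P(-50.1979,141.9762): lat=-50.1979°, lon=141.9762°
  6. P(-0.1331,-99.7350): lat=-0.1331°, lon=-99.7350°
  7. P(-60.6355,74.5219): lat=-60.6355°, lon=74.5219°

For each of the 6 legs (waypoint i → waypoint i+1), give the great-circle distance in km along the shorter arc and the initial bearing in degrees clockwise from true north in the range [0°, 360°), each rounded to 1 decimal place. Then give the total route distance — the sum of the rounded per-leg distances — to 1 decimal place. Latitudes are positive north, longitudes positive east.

Leg 1: φ1=1.0495485, φ2=1.3363148, Δφ=0.2867663, Δλ=2.9915415 rad; a=sin²(Δφ/2)+cosφ1·cosφ2·sin²(Δλ/2)=0.1354642064; c=2·atan2(√a, √(1-a))=0.753831819; dist=6371·c=4802.663 ≈ 4802.7 km; running total=4802.7 km
Leg 1 bearing: y=sinΔλ·cosφ2=0.03473202, x=cosφ1·sinφ2-sinφ1·cosφ2·cosΔλ=0.68355564; θ=atan2(y, x)=2.9087° ≈ 2.9°
Leg 2: φ1=1.3363148, φ2=0.2132321, Δφ=-1.1230827, Δλ=-1.5436774 rad; a=sin²(Δφ/2)+cosφ1·cosφ2·sin²(Δλ/2)=0.3940068801; c=2·atan2(√a, √(1-a))=1.357189382; dist=6371·c=8646.654 ≈ 8646.7 km; running total=13449.4 km
Leg 2 bearing: y=sinΔλ·cosφ2=-0.97699267, x=cosφ1·sinφ2-sinφ1·cosφ2·cosΔλ=0.02339122; θ=atan2(y, x)=-88.6285° <0 so +360° → 271.3715° ≈ 271.4°
Leg 3: φ1=0.2132321, φ2=-0.2588725, Δφ=-0.4721046, Δλ=-2.8607570 rad; a=sin²(Δφ/2)+cosφ1·cosφ2·sin²(Δλ/2)=0.9809729359; c=2·atan2(√a, √(1-a))=2.864832973; dist=6371·c=18251.851 ≈ 18251.9 km; running total=31701.3 km
Leg 3 bearing: y=sinΔλ·cosφ2=-0.26792356, x=cosφ1·sinφ2-sinφ1·cosφ2·cosΔλ=-0.05363866; θ=atan2(y, x)=-101.3210° <0 so +360° → 258.6790° ≈ 258.7°
Leg 4: φ1=-0.2588725, φ2=-0.8761186, Δφ=-0.6172462, Δλ=4.1578350 rad; a=sin²(Δφ/2)+cosφ1·cosφ2·sin²(Δλ/2)=0.5645873059; c=2·atan2(√a, √(1-a))=1.700332899; dist=6371·c=10832.821 ≈ 10832.8 km; running total=42534.1 km
Leg 4 bearing: y=sinΔλ·cosφ2=-0.54420386, x=cosφ1·sinφ2-sinφ1·cosφ2·cosΔλ=-0.82894878; θ=atan2(y, x)=-146.7152° <0 so +360° → 213.2848° ≈ 213.3°
Leg 5: φ1=-0.8761186, φ2=-0.0023230, Δφ=0.8737956, Δλ=-4.2186563 rad; a=sin²(Δφ/2)+cosφ1·cosφ2·sin²(Δλ/2)=0.6507930591; c=2·atan2(√a, √(1-a))=1.877152120; dist=6371·c=11959.336 ≈ 11959.3 km; running total=54493.4 km
Leg 5 bearing: y=sinΔλ·cosφ2=0.88056763, x=cosφ1·sinφ2-sinφ1·cosφ2·cosΔλ=-0.36557688; θ=atan2(y, x)=112.5463° ≈ 112.5°
Leg 6: φ1=-0.0023230, φ2=-1.0582891, Δφ=-1.0559661, Δλ=3.0413566 rad; a=sin²(Δφ/2)+cosφ1·cosφ2·sin²(Δλ/2)=0.7429383195; c=2·atan2(√a, √(1-a))=2.078162203; dist=6371·c=13239.971 ≈ 13240.0 km; running total=67733.4 km
Leg 6 bearing: y=sinΔλ·cosφ2=0.04906985, x=cosφ1·sinφ2-sinφ1·cosφ2·cosΔλ=-0.87264887; θ=atan2(y, x)=176.7816° ≈ 176.8°

Leg 1: dist=4802.7 km, bearing=2.9°
Leg 2: dist=8646.7 km, bearing=271.4°
Leg 3: dist=18251.9 km, bearing=258.7°
Leg 4: dist=10832.8 km, bearing=213.3°
Leg 5: dist=11959.3 km, bearing=112.5°
Leg 6: dist=13240.0 km, bearing=176.8°
Total: 67733.4 km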